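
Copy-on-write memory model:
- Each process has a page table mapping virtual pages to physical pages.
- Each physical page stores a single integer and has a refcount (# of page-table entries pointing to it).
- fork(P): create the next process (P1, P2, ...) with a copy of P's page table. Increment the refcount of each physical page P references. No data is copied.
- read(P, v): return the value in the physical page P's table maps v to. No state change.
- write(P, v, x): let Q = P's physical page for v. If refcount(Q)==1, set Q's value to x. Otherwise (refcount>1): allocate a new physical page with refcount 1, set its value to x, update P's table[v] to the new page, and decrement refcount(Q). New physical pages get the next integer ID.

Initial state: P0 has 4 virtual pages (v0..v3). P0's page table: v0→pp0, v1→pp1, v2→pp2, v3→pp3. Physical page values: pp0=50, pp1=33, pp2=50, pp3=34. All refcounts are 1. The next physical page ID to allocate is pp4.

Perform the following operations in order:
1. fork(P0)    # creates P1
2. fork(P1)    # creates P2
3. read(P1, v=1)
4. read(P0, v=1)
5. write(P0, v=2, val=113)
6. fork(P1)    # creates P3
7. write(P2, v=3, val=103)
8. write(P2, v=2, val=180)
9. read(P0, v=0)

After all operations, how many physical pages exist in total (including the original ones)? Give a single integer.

Op 1: fork(P0) -> P1. 4 ppages; refcounts: pp0:2 pp1:2 pp2:2 pp3:2
Op 2: fork(P1) -> P2. 4 ppages; refcounts: pp0:3 pp1:3 pp2:3 pp3:3
Op 3: read(P1, v1) -> 33. No state change.
Op 4: read(P0, v1) -> 33. No state change.
Op 5: write(P0, v2, 113). refcount(pp2)=3>1 -> COPY to pp4. 5 ppages; refcounts: pp0:3 pp1:3 pp2:2 pp3:3 pp4:1
Op 6: fork(P1) -> P3. 5 ppages; refcounts: pp0:4 pp1:4 pp2:3 pp3:4 pp4:1
Op 7: write(P2, v3, 103). refcount(pp3)=4>1 -> COPY to pp5. 6 ppages; refcounts: pp0:4 pp1:4 pp2:3 pp3:3 pp4:1 pp5:1
Op 8: write(P2, v2, 180). refcount(pp2)=3>1 -> COPY to pp6. 7 ppages; refcounts: pp0:4 pp1:4 pp2:2 pp3:3 pp4:1 pp5:1 pp6:1
Op 9: read(P0, v0) -> 50. No state change.

Answer: 7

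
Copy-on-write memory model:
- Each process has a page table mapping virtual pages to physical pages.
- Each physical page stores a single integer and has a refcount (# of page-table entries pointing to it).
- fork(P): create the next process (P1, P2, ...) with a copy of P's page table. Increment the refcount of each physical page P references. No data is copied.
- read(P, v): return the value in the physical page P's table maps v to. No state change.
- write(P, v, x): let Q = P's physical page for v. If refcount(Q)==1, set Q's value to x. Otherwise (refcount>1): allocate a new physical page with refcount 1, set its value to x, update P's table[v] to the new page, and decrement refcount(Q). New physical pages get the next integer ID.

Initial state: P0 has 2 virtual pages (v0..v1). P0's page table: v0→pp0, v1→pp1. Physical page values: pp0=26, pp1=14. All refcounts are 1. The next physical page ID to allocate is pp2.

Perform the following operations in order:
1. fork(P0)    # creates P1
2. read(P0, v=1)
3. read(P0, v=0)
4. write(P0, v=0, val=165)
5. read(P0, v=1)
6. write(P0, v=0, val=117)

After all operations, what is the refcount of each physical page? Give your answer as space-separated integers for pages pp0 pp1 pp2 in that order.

Op 1: fork(P0) -> P1. 2 ppages; refcounts: pp0:2 pp1:2
Op 2: read(P0, v1) -> 14. No state change.
Op 3: read(P0, v0) -> 26. No state change.
Op 4: write(P0, v0, 165). refcount(pp0)=2>1 -> COPY to pp2. 3 ppages; refcounts: pp0:1 pp1:2 pp2:1
Op 5: read(P0, v1) -> 14. No state change.
Op 6: write(P0, v0, 117). refcount(pp2)=1 -> write in place. 3 ppages; refcounts: pp0:1 pp1:2 pp2:1

Answer: 1 2 1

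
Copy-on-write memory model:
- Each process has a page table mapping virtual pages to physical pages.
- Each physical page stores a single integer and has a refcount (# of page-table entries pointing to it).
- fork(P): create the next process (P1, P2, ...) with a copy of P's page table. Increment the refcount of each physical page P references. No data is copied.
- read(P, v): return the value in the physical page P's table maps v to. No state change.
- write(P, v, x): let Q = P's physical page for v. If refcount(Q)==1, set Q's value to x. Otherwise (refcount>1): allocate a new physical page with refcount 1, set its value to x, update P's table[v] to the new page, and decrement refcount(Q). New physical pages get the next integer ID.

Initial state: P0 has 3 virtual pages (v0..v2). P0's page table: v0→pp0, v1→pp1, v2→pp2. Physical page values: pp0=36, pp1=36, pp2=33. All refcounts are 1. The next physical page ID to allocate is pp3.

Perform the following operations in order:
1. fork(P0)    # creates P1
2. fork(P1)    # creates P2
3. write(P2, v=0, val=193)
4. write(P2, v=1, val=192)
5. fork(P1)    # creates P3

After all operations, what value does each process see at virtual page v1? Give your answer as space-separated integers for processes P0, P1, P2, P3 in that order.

Op 1: fork(P0) -> P1. 3 ppages; refcounts: pp0:2 pp1:2 pp2:2
Op 2: fork(P1) -> P2. 3 ppages; refcounts: pp0:3 pp1:3 pp2:3
Op 3: write(P2, v0, 193). refcount(pp0)=3>1 -> COPY to pp3. 4 ppages; refcounts: pp0:2 pp1:3 pp2:3 pp3:1
Op 4: write(P2, v1, 192). refcount(pp1)=3>1 -> COPY to pp4. 5 ppages; refcounts: pp0:2 pp1:2 pp2:3 pp3:1 pp4:1
Op 5: fork(P1) -> P3. 5 ppages; refcounts: pp0:3 pp1:3 pp2:4 pp3:1 pp4:1
P0: v1 -> pp1 = 36
P1: v1 -> pp1 = 36
P2: v1 -> pp4 = 192
P3: v1 -> pp1 = 36

Answer: 36 36 192 36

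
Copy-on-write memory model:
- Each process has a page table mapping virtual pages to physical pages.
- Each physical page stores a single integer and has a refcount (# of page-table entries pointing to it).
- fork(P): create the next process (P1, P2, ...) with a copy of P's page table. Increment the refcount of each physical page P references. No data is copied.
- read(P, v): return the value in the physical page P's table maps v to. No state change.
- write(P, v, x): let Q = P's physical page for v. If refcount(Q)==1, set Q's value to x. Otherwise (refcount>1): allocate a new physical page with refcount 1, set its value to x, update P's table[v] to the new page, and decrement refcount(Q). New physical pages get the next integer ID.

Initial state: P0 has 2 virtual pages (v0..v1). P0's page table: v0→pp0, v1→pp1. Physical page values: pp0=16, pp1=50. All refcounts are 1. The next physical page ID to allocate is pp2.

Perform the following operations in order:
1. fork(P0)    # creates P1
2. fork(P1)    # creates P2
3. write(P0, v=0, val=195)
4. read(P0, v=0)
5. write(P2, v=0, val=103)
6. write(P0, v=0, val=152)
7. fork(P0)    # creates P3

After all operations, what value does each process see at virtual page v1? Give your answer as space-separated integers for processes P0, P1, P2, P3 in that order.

Answer: 50 50 50 50

Derivation:
Op 1: fork(P0) -> P1. 2 ppages; refcounts: pp0:2 pp1:2
Op 2: fork(P1) -> P2. 2 ppages; refcounts: pp0:3 pp1:3
Op 3: write(P0, v0, 195). refcount(pp0)=3>1 -> COPY to pp2. 3 ppages; refcounts: pp0:2 pp1:3 pp2:1
Op 4: read(P0, v0) -> 195. No state change.
Op 5: write(P2, v0, 103). refcount(pp0)=2>1 -> COPY to pp3. 4 ppages; refcounts: pp0:1 pp1:3 pp2:1 pp3:1
Op 6: write(P0, v0, 152). refcount(pp2)=1 -> write in place. 4 ppages; refcounts: pp0:1 pp1:3 pp2:1 pp3:1
Op 7: fork(P0) -> P3. 4 ppages; refcounts: pp0:1 pp1:4 pp2:2 pp3:1
P0: v1 -> pp1 = 50
P1: v1 -> pp1 = 50
P2: v1 -> pp1 = 50
P3: v1 -> pp1 = 50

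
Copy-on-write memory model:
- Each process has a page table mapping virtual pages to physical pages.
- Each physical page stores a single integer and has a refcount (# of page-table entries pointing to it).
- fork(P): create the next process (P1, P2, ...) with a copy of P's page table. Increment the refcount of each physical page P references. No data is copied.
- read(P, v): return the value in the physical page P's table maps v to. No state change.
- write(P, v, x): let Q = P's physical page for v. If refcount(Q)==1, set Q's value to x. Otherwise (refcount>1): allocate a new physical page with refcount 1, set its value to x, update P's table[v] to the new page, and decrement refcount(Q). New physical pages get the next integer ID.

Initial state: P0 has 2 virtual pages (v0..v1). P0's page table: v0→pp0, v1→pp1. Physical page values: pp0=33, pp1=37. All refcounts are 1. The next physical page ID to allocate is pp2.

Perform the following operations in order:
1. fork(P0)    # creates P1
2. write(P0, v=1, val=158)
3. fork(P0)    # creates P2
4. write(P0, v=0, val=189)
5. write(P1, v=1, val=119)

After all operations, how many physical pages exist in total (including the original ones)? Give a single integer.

Answer: 4

Derivation:
Op 1: fork(P0) -> P1. 2 ppages; refcounts: pp0:2 pp1:2
Op 2: write(P0, v1, 158). refcount(pp1)=2>1 -> COPY to pp2. 3 ppages; refcounts: pp0:2 pp1:1 pp2:1
Op 3: fork(P0) -> P2. 3 ppages; refcounts: pp0:3 pp1:1 pp2:2
Op 4: write(P0, v0, 189). refcount(pp0)=3>1 -> COPY to pp3. 4 ppages; refcounts: pp0:2 pp1:1 pp2:2 pp3:1
Op 5: write(P1, v1, 119). refcount(pp1)=1 -> write in place. 4 ppages; refcounts: pp0:2 pp1:1 pp2:2 pp3:1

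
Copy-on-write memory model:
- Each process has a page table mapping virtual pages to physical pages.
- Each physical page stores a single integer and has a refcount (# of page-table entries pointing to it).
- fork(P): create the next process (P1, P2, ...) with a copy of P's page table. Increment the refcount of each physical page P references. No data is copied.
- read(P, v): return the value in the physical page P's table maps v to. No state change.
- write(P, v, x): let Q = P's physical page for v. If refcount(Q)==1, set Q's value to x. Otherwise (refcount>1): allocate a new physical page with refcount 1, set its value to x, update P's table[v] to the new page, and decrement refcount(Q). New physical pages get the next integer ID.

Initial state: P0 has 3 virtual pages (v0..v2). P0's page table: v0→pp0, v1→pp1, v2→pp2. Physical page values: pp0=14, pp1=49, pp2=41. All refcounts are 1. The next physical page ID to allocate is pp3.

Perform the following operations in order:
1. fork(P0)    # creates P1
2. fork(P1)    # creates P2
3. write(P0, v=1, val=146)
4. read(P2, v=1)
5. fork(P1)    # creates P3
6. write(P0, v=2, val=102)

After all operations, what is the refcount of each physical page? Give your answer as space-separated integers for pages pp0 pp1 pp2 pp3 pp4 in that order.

Op 1: fork(P0) -> P1. 3 ppages; refcounts: pp0:2 pp1:2 pp2:2
Op 2: fork(P1) -> P2. 3 ppages; refcounts: pp0:3 pp1:3 pp2:3
Op 3: write(P0, v1, 146). refcount(pp1)=3>1 -> COPY to pp3. 4 ppages; refcounts: pp0:3 pp1:2 pp2:3 pp3:1
Op 4: read(P2, v1) -> 49. No state change.
Op 5: fork(P1) -> P3. 4 ppages; refcounts: pp0:4 pp1:3 pp2:4 pp3:1
Op 6: write(P0, v2, 102). refcount(pp2)=4>1 -> COPY to pp4. 5 ppages; refcounts: pp0:4 pp1:3 pp2:3 pp3:1 pp4:1

Answer: 4 3 3 1 1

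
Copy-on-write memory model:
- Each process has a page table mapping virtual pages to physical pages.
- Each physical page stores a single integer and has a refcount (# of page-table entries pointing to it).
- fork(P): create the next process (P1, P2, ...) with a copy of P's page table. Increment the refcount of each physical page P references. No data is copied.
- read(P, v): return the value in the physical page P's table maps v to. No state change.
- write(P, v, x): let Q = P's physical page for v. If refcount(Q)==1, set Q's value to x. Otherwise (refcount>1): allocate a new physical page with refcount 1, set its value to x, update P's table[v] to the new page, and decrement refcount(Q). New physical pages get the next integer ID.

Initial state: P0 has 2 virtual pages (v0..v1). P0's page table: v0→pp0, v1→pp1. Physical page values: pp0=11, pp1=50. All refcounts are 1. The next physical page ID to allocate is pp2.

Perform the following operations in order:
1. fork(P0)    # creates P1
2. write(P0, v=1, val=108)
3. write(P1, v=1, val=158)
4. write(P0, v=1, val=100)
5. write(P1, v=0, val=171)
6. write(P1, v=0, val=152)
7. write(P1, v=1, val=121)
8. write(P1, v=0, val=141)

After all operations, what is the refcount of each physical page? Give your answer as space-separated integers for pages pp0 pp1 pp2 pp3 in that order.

Op 1: fork(P0) -> P1. 2 ppages; refcounts: pp0:2 pp1:2
Op 2: write(P0, v1, 108). refcount(pp1)=2>1 -> COPY to pp2. 3 ppages; refcounts: pp0:2 pp1:1 pp2:1
Op 3: write(P1, v1, 158). refcount(pp1)=1 -> write in place. 3 ppages; refcounts: pp0:2 pp1:1 pp2:1
Op 4: write(P0, v1, 100). refcount(pp2)=1 -> write in place. 3 ppages; refcounts: pp0:2 pp1:1 pp2:1
Op 5: write(P1, v0, 171). refcount(pp0)=2>1 -> COPY to pp3. 4 ppages; refcounts: pp0:1 pp1:1 pp2:1 pp3:1
Op 6: write(P1, v0, 152). refcount(pp3)=1 -> write in place. 4 ppages; refcounts: pp0:1 pp1:1 pp2:1 pp3:1
Op 7: write(P1, v1, 121). refcount(pp1)=1 -> write in place. 4 ppages; refcounts: pp0:1 pp1:1 pp2:1 pp3:1
Op 8: write(P1, v0, 141). refcount(pp3)=1 -> write in place. 4 ppages; refcounts: pp0:1 pp1:1 pp2:1 pp3:1

Answer: 1 1 1 1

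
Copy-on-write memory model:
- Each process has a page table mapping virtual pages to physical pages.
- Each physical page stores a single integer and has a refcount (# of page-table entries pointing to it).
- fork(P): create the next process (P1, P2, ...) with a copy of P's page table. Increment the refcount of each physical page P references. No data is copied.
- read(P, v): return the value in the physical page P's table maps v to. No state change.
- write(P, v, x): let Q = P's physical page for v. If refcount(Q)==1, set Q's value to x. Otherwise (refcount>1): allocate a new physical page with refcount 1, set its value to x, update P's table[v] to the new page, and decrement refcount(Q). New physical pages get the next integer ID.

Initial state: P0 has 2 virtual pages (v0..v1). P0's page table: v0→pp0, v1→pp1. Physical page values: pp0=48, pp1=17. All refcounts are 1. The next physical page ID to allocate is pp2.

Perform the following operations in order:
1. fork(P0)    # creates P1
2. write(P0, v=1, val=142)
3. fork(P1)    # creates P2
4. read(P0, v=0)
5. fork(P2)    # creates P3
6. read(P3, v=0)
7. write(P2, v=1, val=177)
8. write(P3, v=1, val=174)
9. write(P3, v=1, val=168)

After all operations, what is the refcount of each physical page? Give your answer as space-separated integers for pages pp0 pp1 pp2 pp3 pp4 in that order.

Answer: 4 1 1 1 1

Derivation:
Op 1: fork(P0) -> P1. 2 ppages; refcounts: pp0:2 pp1:2
Op 2: write(P0, v1, 142). refcount(pp1)=2>1 -> COPY to pp2. 3 ppages; refcounts: pp0:2 pp1:1 pp2:1
Op 3: fork(P1) -> P2. 3 ppages; refcounts: pp0:3 pp1:2 pp2:1
Op 4: read(P0, v0) -> 48. No state change.
Op 5: fork(P2) -> P3. 3 ppages; refcounts: pp0:4 pp1:3 pp2:1
Op 6: read(P3, v0) -> 48. No state change.
Op 7: write(P2, v1, 177). refcount(pp1)=3>1 -> COPY to pp3. 4 ppages; refcounts: pp0:4 pp1:2 pp2:1 pp3:1
Op 8: write(P3, v1, 174). refcount(pp1)=2>1 -> COPY to pp4. 5 ppages; refcounts: pp0:4 pp1:1 pp2:1 pp3:1 pp4:1
Op 9: write(P3, v1, 168). refcount(pp4)=1 -> write in place. 5 ppages; refcounts: pp0:4 pp1:1 pp2:1 pp3:1 pp4:1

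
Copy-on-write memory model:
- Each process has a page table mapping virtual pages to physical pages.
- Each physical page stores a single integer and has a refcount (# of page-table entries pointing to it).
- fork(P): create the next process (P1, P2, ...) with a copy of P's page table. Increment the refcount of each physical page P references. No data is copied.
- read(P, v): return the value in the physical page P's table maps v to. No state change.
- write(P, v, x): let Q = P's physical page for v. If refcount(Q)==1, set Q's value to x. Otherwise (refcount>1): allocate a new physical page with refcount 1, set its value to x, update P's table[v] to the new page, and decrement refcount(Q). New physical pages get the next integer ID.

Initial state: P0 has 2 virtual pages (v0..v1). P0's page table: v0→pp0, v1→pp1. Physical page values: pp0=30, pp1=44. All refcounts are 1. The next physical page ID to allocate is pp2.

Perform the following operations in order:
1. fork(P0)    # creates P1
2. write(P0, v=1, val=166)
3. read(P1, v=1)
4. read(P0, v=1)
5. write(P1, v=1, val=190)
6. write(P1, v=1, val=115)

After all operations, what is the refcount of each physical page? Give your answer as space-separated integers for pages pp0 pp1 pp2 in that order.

Op 1: fork(P0) -> P1. 2 ppages; refcounts: pp0:2 pp1:2
Op 2: write(P0, v1, 166). refcount(pp1)=2>1 -> COPY to pp2. 3 ppages; refcounts: pp0:2 pp1:1 pp2:1
Op 3: read(P1, v1) -> 44. No state change.
Op 4: read(P0, v1) -> 166. No state change.
Op 5: write(P1, v1, 190). refcount(pp1)=1 -> write in place. 3 ppages; refcounts: pp0:2 pp1:1 pp2:1
Op 6: write(P1, v1, 115). refcount(pp1)=1 -> write in place. 3 ppages; refcounts: pp0:2 pp1:1 pp2:1

Answer: 2 1 1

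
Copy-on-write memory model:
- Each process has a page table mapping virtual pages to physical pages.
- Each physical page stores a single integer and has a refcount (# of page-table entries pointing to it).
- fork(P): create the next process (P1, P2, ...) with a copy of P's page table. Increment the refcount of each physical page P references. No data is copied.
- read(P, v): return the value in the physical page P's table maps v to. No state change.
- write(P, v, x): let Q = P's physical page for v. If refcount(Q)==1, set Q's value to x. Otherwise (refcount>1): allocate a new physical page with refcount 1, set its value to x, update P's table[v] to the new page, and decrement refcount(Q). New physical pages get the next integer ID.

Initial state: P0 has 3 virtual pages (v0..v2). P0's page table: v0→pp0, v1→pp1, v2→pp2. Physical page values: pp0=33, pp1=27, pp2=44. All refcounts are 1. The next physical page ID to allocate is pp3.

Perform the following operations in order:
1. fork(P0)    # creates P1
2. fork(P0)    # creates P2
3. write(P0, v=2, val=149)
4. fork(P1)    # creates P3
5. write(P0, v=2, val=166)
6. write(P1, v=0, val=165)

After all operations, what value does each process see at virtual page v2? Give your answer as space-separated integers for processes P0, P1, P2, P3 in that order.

Answer: 166 44 44 44

Derivation:
Op 1: fork(P0) -> P1. 3 ppages; refcounts: pp0:2 pp1:2 pp2:2
Op 2: fork(P0) -> P2. 3 ppages; refcounts: pp0:3 pp1:3 pp2:3
Op 3: write(P0, v2, 149). refcount(pp2)=3>1 -> COPY to pp3. 4 ppages; refcounts: pp0:3 pp1:3 pp2:2 pp3:1
Op 4: fork(P1) -> P3. 4 ppages; refcounts: pp0:4 pp1:4 pp2:3 pp3:1
Op 5: write(P0, v2, 166). refcount(pp3)=1 -> write in place. 4 ppages; refcounts: pp0:4 pp1:4 pp2:3 pp3:1
Op 6: write(P1, v0, 165). refcount(pp0)=4>1 -> COPY to pp4. 5 ppages; refcounts: pp0:3 pp1:4 pp2:3 pp3:1 pp4:1
P0: v2 -> pp3 = 166
P1: v2 -> pp2 = 44
P2: v2 -> pp2 = 44
P3: v2 -> pp2 = 44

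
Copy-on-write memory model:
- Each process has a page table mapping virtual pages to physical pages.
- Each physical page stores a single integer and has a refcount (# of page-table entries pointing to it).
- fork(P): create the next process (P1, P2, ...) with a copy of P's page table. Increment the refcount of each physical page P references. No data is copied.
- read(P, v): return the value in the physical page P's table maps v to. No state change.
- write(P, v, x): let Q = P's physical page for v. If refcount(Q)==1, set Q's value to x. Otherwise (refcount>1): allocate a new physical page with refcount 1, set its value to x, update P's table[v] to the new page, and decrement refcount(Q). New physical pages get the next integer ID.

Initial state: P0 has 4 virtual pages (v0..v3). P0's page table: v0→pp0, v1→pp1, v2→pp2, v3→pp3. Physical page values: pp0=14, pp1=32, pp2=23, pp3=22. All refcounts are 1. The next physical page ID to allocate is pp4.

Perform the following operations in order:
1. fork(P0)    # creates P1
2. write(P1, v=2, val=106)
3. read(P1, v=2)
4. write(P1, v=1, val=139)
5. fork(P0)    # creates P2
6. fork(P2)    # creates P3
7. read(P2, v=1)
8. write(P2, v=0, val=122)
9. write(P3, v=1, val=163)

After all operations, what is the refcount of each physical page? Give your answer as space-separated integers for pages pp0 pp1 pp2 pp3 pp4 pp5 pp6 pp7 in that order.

Answer: 3 2 3 4 1 1 1 1

Derivation:
Op 1: fork(P0) -> P1. 4 ppages; refcounts: pp0:2 pp1:2 pp2:2 pp3:2
Op 2: write(P1, v2, 106). refcount(pp2)=2>1 -> COPY to pp4. 5 ppages; refcounts: pp0:2 pp1:2 pp2:1 pp3:2 pp4:1
Op 3: read(P1, v2) -> 106. No state change.
Op 4: write(P1, v1, 139). refcount(pp1)=2>1 -> COPY to pp5. 6 ppages; refcounts: pp0:2 pp1:1 pp2:1 pp3:2 pp4:1 pp5:1
Op 5: fork(P0) -> P2. 6 ppages; refcounts: pp0:3 pp1:2 pp2:2 pp3:3 pp4:1 pp5:1
Op 6: fork(P2) -> P3. 6 ppages; refcounts: pp0:4 pp1:3 pp2:3 pp3:4 pp4:1 pp5:1
Op 7: read(P2, v1) -> 32. No state change.
Op 8: write(P2, v0, 122). refcount(pp0)=4>1 -> COPY to pp6. 7 ppages; refcounts: pp0:3 pp1:3 pp2:3 pp3:4 pp4:1 pp5:1 pp6:1
Op 9: write(P3, v1, 163). refcount(pp1)=3>1 -> COPY to pp7. 8 ppages; refcounts: pp0:3 pp1:2 pp2:3 pp3:4 pp4:1 pp5:1 pp6:1 pp7:1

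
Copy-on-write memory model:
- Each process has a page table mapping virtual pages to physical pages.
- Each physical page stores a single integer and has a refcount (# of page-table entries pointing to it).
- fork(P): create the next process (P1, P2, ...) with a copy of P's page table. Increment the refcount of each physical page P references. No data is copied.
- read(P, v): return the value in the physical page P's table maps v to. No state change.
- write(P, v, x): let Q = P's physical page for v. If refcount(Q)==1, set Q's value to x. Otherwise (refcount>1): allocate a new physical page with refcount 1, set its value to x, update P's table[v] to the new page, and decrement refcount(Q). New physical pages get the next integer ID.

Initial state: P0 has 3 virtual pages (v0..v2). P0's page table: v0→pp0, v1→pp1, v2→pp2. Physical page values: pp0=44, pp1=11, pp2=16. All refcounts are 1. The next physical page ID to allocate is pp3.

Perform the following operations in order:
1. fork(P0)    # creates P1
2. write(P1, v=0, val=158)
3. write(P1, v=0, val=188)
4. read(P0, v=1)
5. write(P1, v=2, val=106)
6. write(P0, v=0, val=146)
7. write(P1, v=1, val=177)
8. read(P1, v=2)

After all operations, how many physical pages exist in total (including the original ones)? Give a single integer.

Op 1: fork(P0) -> P1. 3 ppages; refcounts: pp0:2 pp1:2 pp2:2
Op 2: write(P1, v0, 158). refcount(pp0)=2>1 -> COPY to pp3. 4 ppages; refcounts: pp0:1 pp1:2 pp2:2 pp3:1
Op 3: write(P1, v0, 188). refcount(pp3)=1 -> write in place. 4 ppages; refcounts: pp0:1 pp1:2 pp2:2 pp3:1
Op 4: read(P0, v1) -> 11. No state change.
Op 5: write(P1, v2, 106). refcount(pp2)=2>1 -> COPY to pp4. 5 ppages; refcounts: pp0:1 pp1:2 pp2:1 pp3:1 pp4:1
Op 6: write(P0, v0, 146). refcount(pp0)=1 -> write in place. 5 ppages; refcounts: pp0:1 pp1:2 pp2:1 pp3:1 pp4:1
Op 7: write(P1, v1, 177). refcount(pp1)=2>1 -> COPY to pp5. 6 ppages; refcounts: pp0:1 pp1:1 pp2:1 pp3:1 pp4:1 pp5:1
Op 8: read(P1, v2) -> 106. No state change.

Answer: 6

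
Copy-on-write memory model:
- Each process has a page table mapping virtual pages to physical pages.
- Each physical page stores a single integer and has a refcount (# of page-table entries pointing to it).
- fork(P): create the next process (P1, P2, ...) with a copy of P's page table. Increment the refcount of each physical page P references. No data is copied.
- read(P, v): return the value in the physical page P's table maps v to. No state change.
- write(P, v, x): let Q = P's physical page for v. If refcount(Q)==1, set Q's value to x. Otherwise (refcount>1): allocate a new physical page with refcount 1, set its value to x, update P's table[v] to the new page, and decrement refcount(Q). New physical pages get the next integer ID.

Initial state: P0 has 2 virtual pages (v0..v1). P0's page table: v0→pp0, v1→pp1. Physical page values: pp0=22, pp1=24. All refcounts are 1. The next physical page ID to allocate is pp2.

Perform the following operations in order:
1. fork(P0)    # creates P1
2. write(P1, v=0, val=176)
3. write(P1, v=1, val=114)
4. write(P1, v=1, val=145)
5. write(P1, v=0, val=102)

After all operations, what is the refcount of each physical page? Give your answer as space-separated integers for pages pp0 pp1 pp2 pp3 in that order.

Answer: 1 1 1 1

Derivation:
Op 1: fork(P0) -> P1. 2 ppages; refcounts: pp0:2 pp1:2
Op 2: write(P1, v0, 176). refcount(pp0)=2>1 -> COPY to pp2. 3 ppages; refcounts: pp0:1 pp1:2 pp2:1
Op 3: write(P1, v1, 114). refcount(pp1)=2>1 -> COPY to pp3. 4 ppages; refcounts: pp0:1 pp1:1 pp2:1 pp3:1
Op 4: write(P1, v1, 145). refcount(pp3)=1 -> write in place. 4 ppages; refcounts: pp0:1 pp1:1 pp2:1 pp3:1
Op 5: write(P1, v0, 102). refcount(pp2)=1 -> write in place. 4 ppages; refcounts: pp0:1 pp1:1 pp2:1 pp3:1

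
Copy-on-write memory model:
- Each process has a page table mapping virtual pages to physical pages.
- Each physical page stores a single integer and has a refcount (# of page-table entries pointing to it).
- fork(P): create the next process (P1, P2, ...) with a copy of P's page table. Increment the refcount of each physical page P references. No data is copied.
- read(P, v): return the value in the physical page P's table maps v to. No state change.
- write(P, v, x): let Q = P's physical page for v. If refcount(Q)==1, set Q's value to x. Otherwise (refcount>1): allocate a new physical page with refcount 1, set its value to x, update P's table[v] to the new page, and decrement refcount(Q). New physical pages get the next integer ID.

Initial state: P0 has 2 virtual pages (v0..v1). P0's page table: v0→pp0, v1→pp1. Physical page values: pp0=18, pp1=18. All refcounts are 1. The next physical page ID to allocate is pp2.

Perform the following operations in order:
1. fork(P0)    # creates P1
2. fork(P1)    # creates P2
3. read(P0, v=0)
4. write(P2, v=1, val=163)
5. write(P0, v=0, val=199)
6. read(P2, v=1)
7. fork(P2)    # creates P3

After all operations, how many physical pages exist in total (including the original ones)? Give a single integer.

Answer: 4

Derivation:
Op 1: fork(P0) -> P1. 2 ppages; refcounts: pp0:2 pp1:2
Op 2: fork(P1) -> P2. 2 ppages; refcounts: pp0:3 pp1:3
Op 3: read(P0, v0) -> 18. No state change.
Op 4: write(P2, v1, 163). refcount(pp1)=3>1 -> COPY to pp2. 3 ppages; refcounts: pp0:3 pp1:2 pp2:1
Op 5: write(P0, v0, 199). refcount(pp0)=3>1 -> COPY to pp3. 4 ppages; refcounts: pp0:2 pp1:2 pp2:1 pp3:1
Op 6: read(P2, v1) -> 163. No state change.
Op 7: fork(P2) -> P3. 4 ppages; refcounts: pp0:3 pp1:2 pp2:2 pp3:1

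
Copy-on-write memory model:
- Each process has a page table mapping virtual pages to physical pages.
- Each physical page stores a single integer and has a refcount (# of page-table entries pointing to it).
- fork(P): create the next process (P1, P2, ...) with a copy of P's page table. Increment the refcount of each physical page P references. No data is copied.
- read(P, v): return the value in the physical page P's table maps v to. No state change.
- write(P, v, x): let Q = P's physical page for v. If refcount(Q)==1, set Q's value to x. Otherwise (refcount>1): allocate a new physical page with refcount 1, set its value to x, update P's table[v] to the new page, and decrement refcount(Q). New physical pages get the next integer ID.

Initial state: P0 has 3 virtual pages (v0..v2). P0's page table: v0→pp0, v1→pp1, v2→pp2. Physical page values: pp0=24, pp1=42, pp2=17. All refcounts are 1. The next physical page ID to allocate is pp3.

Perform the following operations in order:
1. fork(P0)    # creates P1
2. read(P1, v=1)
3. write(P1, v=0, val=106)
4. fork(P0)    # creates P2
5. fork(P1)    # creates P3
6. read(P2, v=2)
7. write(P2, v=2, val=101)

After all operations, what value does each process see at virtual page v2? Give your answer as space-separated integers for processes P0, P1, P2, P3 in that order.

Op 1: fork(P0) -> P1. 3 ppages; refcounts: pp0:2 pp1:2 pp2:2
Op 2: read(P1, v1) -> 42. No state change.
Op 3: write(P1, v0, 106). refcount(pp0)=2>1 -> COPY to pp3. 4 ppages; refcounts: pp0:1 pp1:2 pp2:2 pp3:1
Op 4: fork(P0) -> P2. 4 ppages; refcounts: pp0:2 pp1:3 pp2:3 pp3:1
Op 5: fork(P1) -> P3. 4 ppages; refcounts: pp0:2 pp1:4 pp2:4 pp3:2
Op 6: read(P2, v2) -> 17. No state change.
Op 7: write(P2, v2, 101). refcount(pp2)=4>1 -> COPY to pp4. 5 ppages; refcounts: pp0:2 pp1:4 pp2:3 pp3:2 pp4:1
P0: v2 -> pp2 = 17
P1: v2 -> pp2 = 17
P2: v2 -> pp4 = 101
P3: v2 -> pp2 = 17

Answer: 17 17 101 17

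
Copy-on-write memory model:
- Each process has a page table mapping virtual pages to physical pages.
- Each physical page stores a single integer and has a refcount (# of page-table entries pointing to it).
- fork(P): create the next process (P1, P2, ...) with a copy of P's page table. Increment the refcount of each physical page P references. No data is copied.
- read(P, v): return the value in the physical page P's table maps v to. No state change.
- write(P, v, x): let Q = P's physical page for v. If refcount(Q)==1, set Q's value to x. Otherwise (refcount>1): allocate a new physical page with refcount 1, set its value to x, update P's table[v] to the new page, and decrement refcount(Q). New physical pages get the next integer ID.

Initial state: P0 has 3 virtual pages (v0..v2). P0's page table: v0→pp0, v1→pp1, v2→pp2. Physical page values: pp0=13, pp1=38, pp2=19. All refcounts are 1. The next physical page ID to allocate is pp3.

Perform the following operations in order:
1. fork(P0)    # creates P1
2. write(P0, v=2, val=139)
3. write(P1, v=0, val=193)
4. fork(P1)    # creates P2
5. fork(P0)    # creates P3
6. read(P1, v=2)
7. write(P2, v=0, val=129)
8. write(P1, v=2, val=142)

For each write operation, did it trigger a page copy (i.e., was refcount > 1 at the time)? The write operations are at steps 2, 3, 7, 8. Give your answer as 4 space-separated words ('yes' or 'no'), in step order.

Op 1: fork(P0) -> P1. 3 ppages; refcounts: pp0:2 pp1:2 pp2:2
Op 2: write(P0, v2, 139). refcount(pp2)=2>1 -> COPY to pp3. 4 ppages; refcounts: pp0:2 pp1:2 pp2:1 pp3:1
Op 3: write(P1, v0, 193). refcount(pp0)=2>1 -> COPY to pp4. 5 ppages; refcounts: pp0:1 pp1:2 pp2:1 pp3:1 pp4:1
Op 4: fork(P1) -> P2. 5 ppages; refcounts: pp0:1 pp1:3 pp2:2 pp3:1 pp4:2
Op 5: fork(P0) -> P3. 5 ppages; refcounts: pp0:2 pp1:4 pp2:2 pp3:2 pp4:2
Op 6: read(P1, v2) -> 19. No state change.
Op 7: write(P2, v0, 129). refcount(pp4)=2>1 -> COPY to pp5. 6 ppages; refcounts: pp0:2 pp1:4 pp2:2 pp3:2 pp4:1 pp5:1
Op 8: write(P1, v2, 142). refcount(pp2)=2>1 -> COPY to pp6. 7 ppages; refcounts: pp0:2 pp1:4 pp2:1 pp3:2 pp4:1 pp5:1 pp6:1

yes yes yes yes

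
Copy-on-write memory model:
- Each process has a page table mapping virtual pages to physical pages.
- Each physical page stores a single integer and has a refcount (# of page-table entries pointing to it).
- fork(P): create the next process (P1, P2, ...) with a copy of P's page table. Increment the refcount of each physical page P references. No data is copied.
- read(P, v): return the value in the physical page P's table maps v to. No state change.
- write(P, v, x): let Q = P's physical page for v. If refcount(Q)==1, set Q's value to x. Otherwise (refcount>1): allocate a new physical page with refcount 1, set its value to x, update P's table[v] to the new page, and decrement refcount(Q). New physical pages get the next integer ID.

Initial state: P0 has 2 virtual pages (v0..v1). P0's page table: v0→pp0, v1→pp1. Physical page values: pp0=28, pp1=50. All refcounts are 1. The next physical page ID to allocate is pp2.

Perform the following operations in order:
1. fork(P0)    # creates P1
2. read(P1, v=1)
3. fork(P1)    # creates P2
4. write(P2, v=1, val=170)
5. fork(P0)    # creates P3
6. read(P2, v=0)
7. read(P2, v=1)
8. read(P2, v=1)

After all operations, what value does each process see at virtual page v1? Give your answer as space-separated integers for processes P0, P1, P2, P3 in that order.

Op 1: fork(P0) -> P1. 2 ppages; refcounts: pp0:2 pp1:2
Op 2: read(P1, v1) -> 50. No state change.
Op 3: fork(P1) -> P2. 2 ppages; refcounts: pp0:3 pp1:3
Op 4: write(P2, v1, 170). refcount(pp1)=3>1 -> COPY to pp2. 3 ppages; refcounts: pp0:3 pp1:2 pp2:1
Op 5: fork(P0) -> P3. 3 ppages; refcounts: pp0:4 pp1:3 pp2:1
Op 6: read(P2, v0) -> 28. No state change.
Op 7: read(P2, v1) -> 170. No state change.
Op 8: read(P2, v1) -> 170. No state change.
P0: v1 -> pp1 = 50
P1: v1 -> pp1 = 50
P2: v1 -> pp2 = 170
P3: v1 -> pp1 = 50

Answer: 50 50 170 50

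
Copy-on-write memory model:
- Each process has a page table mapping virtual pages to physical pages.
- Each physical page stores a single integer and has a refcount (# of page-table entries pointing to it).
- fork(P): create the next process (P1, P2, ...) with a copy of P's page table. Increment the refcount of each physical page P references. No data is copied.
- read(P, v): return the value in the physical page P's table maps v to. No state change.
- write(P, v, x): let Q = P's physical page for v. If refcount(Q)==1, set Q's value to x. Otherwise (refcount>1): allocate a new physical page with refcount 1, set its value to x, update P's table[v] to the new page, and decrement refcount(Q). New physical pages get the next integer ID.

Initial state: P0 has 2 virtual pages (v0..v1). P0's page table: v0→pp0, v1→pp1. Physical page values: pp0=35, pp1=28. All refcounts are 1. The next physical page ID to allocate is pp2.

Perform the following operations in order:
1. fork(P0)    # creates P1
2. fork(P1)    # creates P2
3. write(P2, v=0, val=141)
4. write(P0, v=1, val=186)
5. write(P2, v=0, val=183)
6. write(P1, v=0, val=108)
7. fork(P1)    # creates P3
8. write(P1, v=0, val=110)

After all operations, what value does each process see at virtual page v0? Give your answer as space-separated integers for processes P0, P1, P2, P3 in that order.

Answer: 35 110 183 108

Derivation:
Op 1: fork(P0) -> P1. 2 ppages; refcounts: pp0:2 pp1:2
Op 2: fork(P1) -> P2. 2 ppages; refcounts: pp0:3 pp1:3
Op 3: write(P2, v0, 141). refcount(pp0)=3>1 -> COPY to pp2. 3 ppages; refcounts: pp0:2 pp1:3 pp2:1
Op 4: write(P0, v1, 186). refcount(pp1)=3>1 -> COPY to pp3. 4 ppages; refcounts: pp0:2 pp1:2 pp2:1 pp3:1
Op 5: write(P2, v0, 183). refcount(pp2)=1 -> write in place. 4 ppages; refcounts: pp0:2 pp1:2 pp2:1 pp3:1
Op 6: write(P1, v0, 108). refcount(pp0)=2>1 -> COPY to pp4. 5 ppages; refcounts: pp0:1 pp1:2 pp2:1 pp3:1 pp4:1
Op 7: fork(P1) -> P3. 5 ppages; refcounts: pp0:1 pp1:3 pp2:1 pp3:1 pp4:2
Op 8: write(P1, v0, 110). refcount(pp4)=2>1 -> COPY to pp5. 6 ppages; refcounts: pp0:1 pp1:3 pp2:1 pp3:1 pp4:1 pp5:1
P0: v0 -> pp0 = 35
P1: v0 -> pp5 = 110
P2: v0 -> pp2 = 183
P3: v0 -> pp4 = 108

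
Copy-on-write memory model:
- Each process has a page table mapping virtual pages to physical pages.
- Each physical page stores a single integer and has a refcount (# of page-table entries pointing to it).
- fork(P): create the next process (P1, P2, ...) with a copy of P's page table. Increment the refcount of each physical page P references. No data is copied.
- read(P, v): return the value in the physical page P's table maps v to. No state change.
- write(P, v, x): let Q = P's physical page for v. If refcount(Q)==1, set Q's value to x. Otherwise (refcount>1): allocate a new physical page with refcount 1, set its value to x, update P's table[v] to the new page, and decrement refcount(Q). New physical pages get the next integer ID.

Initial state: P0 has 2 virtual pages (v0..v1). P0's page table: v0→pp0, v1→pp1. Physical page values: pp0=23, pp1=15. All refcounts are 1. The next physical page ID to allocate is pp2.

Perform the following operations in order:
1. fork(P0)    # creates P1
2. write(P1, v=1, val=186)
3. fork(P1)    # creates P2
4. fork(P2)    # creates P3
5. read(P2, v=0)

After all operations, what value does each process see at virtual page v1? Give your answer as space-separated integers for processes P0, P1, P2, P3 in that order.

Op 1: fork(P0) -> P1. 2 ppages; refcounts: pp0:2 pp1:2
Op 2: write(P1, v1, 186). refcount(pp1)=2>1 -> COPY to pp2. 3 ppages; refcounts: pp0:2 pp1:1 pp2:1
Op 3: fork(P1) -> P2. 3 ppages; refcounts: pp0:3 pp1:1 pp2:2
Op 4: fork(P2) -> P3. 3 ppages; refcounts: pp0:4 pp1:1 pp2:3
Op 5: read(P2, v0) -> 23. No state change.
P0: v1 -> pp1 = 15
P1: v1 -> pp2 = 186
P2: v1 -> pp2 = 186
P3: v1 -> pp2 = 186

Answer: 15 186 186 186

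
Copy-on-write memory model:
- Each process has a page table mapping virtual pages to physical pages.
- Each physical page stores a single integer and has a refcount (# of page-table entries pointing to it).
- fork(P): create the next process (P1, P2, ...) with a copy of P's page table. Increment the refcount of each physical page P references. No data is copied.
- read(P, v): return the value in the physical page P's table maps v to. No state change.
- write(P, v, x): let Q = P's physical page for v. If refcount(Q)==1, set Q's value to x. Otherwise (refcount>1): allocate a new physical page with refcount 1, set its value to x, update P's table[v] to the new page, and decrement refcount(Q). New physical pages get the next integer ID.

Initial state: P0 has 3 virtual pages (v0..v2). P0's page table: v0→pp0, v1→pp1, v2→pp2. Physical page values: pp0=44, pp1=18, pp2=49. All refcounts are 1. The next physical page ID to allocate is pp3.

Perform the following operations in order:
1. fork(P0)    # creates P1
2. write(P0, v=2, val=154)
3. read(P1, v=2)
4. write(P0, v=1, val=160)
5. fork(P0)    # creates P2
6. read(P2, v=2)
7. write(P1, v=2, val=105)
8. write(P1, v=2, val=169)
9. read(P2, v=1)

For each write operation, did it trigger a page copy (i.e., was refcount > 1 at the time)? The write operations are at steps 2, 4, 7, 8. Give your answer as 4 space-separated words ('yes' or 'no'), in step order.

Op 1: fork(P0) -> P1. 3 ppages; refcounts: pp0:2 pp1:2 pp2:2
Op 2: write(P0, v2, 154). refcount(pp2)=2>1 -> COPY to pp3. 4 ppages; refcounts: pp0:2 pp1:2 pp2:1 pp3:1
Op 3: read(P1, v2) -> 49. No state change.
Op 4: write(P0, v1, 160). refcount(pp1)=2>1 -> COPY to pp4. 5 ppages; refcounts: pp0:2 pp1:1 pp2:1 pp3:1 pp4:1
Op 5: fork(P0) -> P2. 5 ppages; refcounts: pp0:3 pp1:1 pp2:1 pp3:2 pp4:2
Op 6: read(P2, v2) -> 154. No state change.
Op 7: write(P1, v2, 105). refcount(pp2)=1 -> write in place. 5 ppages; refcounts: pp0:3 pp1:1 pp2:1 pp3:2 pp4:2
Op 8: write(P1, v2, 169). refcount(pp2)=1 -> write in place. 5 ppages; refcounts: pp0:3 pp1:1 pp2:1 pp3:2 pp4:2
Op 9: read(P2, v1) -> 160. No state change.

yes yes no no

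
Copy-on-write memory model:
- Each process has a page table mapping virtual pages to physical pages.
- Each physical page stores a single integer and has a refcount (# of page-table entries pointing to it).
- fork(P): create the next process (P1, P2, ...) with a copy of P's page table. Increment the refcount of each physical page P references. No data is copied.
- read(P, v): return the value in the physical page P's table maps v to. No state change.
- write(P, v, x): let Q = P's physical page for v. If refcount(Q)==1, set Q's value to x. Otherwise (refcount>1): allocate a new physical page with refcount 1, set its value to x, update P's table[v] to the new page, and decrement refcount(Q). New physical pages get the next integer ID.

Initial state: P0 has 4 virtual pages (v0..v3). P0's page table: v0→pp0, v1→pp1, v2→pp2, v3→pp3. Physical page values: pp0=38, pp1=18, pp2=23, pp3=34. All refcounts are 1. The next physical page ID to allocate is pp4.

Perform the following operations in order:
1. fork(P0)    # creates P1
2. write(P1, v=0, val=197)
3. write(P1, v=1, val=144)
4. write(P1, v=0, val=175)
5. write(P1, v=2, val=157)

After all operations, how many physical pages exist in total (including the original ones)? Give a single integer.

Op 1: fork(P0) -> P1. 4 ppages; refcounts: pp0:2 pp1:2 pp2:2 pp3:2
Op 2: write(P1, v0, 197). refcount(pp0)=2>1 -> COPY to pp4. 5 ppages; refcounts: pp0:1 pp1:2 pp2:2 pp3:2 pp4:1
Op 3: write(P1, v1, 144). refcount(pp1)=2>1 -> COPY to pp5. 6 ppages; refcounts: pp0:1 pp1:1 pp2:2 pp3:2 pp4:1 pp5:1
Op 4: write(P1, v0, 175). refcount(pp4)=1 -> write in place. 6 ppages; refcounts: pp0:1 pp1:1 pp2:2 pp3:2 pp4:1 pp5:1
Op 5: write(P1, v2, 157). refcount(pp2)=2>1 -> COPY to pp6. 7 ppages; refcounts: pp0:1 pp1:1 pp2:1 pp3:2 pp4:1 pp5:1 pp6:1

Answer: 7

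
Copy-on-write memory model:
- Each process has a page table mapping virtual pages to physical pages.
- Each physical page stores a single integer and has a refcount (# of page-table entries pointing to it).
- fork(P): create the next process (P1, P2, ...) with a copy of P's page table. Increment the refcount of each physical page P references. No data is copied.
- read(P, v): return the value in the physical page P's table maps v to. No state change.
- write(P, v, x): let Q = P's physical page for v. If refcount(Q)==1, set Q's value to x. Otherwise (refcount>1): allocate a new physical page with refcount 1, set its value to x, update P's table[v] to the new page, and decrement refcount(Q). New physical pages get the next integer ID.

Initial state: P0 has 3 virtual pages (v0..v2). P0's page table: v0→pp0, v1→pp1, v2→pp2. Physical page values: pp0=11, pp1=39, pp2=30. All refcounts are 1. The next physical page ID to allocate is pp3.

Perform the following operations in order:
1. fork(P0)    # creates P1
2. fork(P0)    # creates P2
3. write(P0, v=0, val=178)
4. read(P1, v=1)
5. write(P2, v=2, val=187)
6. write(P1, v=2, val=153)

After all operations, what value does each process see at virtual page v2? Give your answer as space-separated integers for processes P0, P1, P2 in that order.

Op 1: fork(P0) -> P1. 3 ppages; refcounts: pp0:2 pp1:2 pp2:2
Op 2: fork(P0) -> P2. 3 ppages; refcounts: pp0:3 pp1:3 pp2:3
Op 3: write(P0, v0, 178). refcount(pp0)=3>1 -> COPY to pp3. 4 ppages; refcounts: pp0:2 pp1:3 pp2:3 pp3:1
Op 4: read(P1, v1) -> 39. No state change.
Op 5: write(P2, v2, 187). refcount(pp2)=3>1 -> COPY to pp4. 5 ppages; refcounts: pp0:2 pp1:3 pp2:2 pp3:1 pp4:1
Op 6: write(P1, v2, 153). refcount(pp2)=2>1 -> COPY to pp5. 6 ppages; refcounts: pp0:2 pp1:3 pp2:1 pp3:1 pp4:1 pp5:1
P0: v2 -> pp2 = 30
P1: v2 -> pp5 = 153
P2: v2 -> pp4 = 187

Answer: 30 153 187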